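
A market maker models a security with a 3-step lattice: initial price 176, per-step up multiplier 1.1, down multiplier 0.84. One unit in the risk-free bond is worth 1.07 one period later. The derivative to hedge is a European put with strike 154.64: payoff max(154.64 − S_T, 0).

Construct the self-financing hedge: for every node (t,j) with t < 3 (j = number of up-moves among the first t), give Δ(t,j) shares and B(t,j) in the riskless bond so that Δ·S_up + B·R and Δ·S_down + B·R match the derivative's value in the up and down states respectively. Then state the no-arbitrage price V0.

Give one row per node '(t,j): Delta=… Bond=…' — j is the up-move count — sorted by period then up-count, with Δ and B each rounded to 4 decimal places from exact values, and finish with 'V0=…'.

No-arbitrage ⇒ martingale measure with p* = (R−d)/(u−d) = 0.8846.
Terminal values V(3,·): V(3,0)=50.3241, V(3,1)=18.0358, V(3,2)=0.0000, V(3,3)=0.0000
Node (2,0) S=124.1856: V=(p*·18.0358+(1−p*)·50.3241)/1.07=20.3378; Δ=(18.0358−50.3241)/(136.6042−104.3159)=-1.0000; B=V−Δ·S=144.5234
Node (2,1) S=162.6240: V=(p*·0.0000+(1−p*)·18.0358)/1.07=1.9449; Δ=(0.0000−18.0358)/(178.8864−136.6042)=-0.4266; B=V−Δ·S=71.3135
Node (2,2) S=212.9600: V=(p*·0.0000+(1−p*)·0.0000)/1.07=0.0000; Δ=(0.0000−0.0000)/(234.2560−178.8864)=0.0000; B=V−Δ·S=0.0000
Node (1,0) S=147.8400: V=(p*·1.9449+(1−p*)·20.3378)/1.07=3.8011; Δ=(1.9449−20.3378)/(162.6240−124.1856)=-0.4785; B=V−Δ·S=74.5428
Node (1,1) S=193.6000: V=(p*·0.0000+(1−p*)·1.9449)/1.07=0.2097; Δ=(0.0000−1.9449)/(212.9600−162.6240)=-0.0386; B=V−Δ·S=7.6902
Node (0,0) S=176.0000: V=(p*·0.2097+(1−p*)·3.8011)/1.07=0.5833; Δ=(0.2097−3.8011)/(193.6000−147.8400)=-0.0785; B=V−Δ·S=14.3962
The time-0 hedge costs 0.5833, which is the no-arbitrage price.

(0,0): Delta=-0.0785 Bond=14.3962
(1,0): Delta=-0.4785 Bond=74.5428
(1,1): Delta=-0.0386 Bond=7.6902
(2,0): Delta=-1.0000 Bond=144.5234
(2,1): Delta=-0.4266 Bond=71.3135
(2,2): Delta=0.0000 Bond=0.0000
V0=0.5833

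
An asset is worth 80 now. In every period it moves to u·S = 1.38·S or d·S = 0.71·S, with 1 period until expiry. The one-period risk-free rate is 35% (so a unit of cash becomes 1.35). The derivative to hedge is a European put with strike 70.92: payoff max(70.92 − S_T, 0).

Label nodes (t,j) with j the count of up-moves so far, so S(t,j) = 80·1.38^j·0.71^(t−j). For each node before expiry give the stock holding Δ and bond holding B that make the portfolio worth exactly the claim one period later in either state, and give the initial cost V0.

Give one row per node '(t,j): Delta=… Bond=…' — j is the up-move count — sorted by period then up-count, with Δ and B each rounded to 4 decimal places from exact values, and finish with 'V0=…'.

The replicating-portfolio and risk-neutral prices coincide; use p* = (1.35−0.71)/(1.38−0.71) = 0.9552 for the latter.
Terminal values V(1,·): V(1,0)=14.1200, V(1,1)=0.0000
(0,0): S=80.0000. Δ = (V_up−V_dn)/(S_up−S_dn) = (0.0000−14.1200)/(110.4000−56.8000) = -0.2634. V = [p*·0.0000 + (1−p*)·14.1200]/1.35 = 0.4683. B = V − Δ·S = 21.5430.
The time-0 hedge costs 0.4683, which is the no-arbitrage price.

(0,0): Delta=-0.2634 Bond=21.5430
V0=0.4683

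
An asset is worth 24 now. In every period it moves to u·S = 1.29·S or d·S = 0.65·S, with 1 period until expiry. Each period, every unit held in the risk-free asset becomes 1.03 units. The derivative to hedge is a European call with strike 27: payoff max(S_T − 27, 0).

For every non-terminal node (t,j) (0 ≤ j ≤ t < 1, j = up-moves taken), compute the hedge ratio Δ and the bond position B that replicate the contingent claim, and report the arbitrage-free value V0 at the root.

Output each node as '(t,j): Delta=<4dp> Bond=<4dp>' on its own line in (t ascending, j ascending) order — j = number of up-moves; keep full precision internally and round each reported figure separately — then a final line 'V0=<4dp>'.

Since d<R<u, set p* = (R−d)/(u−d) = 0.5938; price each node as the discounted p*-expectation of its children.
Terminal payoffs: V(1,0)=0.0000, V(1,1)=3.9600
(0,0): S=24.0000. Δ = (V_up−V_dn)/(S_up−S_dn) = (3.9600−0.0000)/(30.9600−15.6000) = 0.2578. V = [p*·3.9600 + (1−p*)·0.0000]/1.03 = 2.2828. B = V − Δ·S = -3.9047.
Check: Δ(0,0)·S0 + B(0,0) = 2.2828 = V0.

(0,0): Delta=0.2578 Bond=-3.9047
V0=2.2828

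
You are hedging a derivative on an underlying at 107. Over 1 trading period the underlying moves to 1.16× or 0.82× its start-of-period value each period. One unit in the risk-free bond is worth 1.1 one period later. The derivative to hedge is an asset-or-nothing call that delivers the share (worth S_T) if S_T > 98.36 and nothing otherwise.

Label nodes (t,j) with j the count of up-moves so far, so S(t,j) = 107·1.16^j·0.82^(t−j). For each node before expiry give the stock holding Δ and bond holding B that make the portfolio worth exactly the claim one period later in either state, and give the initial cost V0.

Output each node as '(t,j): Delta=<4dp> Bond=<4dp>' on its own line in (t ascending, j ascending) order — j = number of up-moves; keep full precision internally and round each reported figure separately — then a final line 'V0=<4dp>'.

Under the risk-neutral measure, an up-move has probability p* = (R−d)/(u−d) = 0.8235 and values discount at R = 1.1.
Payoff layer (t=1): V(1,0)=0.0000, V(1,1)=124.1200
  t=0,j=0: stock 107.0000 → up 124.1200 (V=124.1200), down 87.7400 (V=0.0000). Price 92.9241; hedge Δ=3.4118, bond B=-272.1348.
Check: Δ(0,0)·S0 + B(0,0) = 92.9241 = V0.

(0,0): Delta=3.4118 Bond=-272.1348
V0=92.9241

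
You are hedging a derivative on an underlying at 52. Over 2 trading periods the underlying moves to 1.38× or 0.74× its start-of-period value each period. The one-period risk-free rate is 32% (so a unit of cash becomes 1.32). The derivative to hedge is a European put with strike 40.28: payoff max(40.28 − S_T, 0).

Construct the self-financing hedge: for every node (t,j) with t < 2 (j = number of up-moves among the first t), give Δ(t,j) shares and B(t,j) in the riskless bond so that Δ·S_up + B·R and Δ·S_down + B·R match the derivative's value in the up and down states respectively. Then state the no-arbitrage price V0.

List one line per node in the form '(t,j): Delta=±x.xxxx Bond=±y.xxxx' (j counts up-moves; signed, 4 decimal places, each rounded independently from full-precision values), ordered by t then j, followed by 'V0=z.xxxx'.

(0,0): Delta=-0.0252 Bond=1.3696
(1,0): Delta=-0.4793 Bond=19.2834
(1,1): Delta=0.0000 Bond=0.0000
V0=0.0595

Under the risk-neutral measure, an up-move has probability p* = (R−d)/(u−d) = 0.9063 and values discount at R = 1.32.
At expiry t=2: V(2,0)=11.8048, V(2,1)=0.0000, V(2,2)=0.0000
  t=1,j=0: stock 38.4800 → up 53.1024 (V=0.0000), down 28.4752 (V=11.8048). Price 0.8384; hedge Δ=-0.4793, bond B=19.2834.
  t=1,j=1: stock 71.7600 → up 99.0288 (V=0.0000), down 53.1024 (V=0.0000). Price 0.0000; hedge Δ=0.0000, bond B=0.0000.
  t=0,j=0: stock 52.0000 → up 71.7600 (V=0.0000), down 38.4800 (V=0.8384). Price 0.0595; hedge Δ=-0.0252, bond B=1.3696.
Each (Δ,B) replicates both successor values, so the strategy is self-financing and V0 is arbitrage-free.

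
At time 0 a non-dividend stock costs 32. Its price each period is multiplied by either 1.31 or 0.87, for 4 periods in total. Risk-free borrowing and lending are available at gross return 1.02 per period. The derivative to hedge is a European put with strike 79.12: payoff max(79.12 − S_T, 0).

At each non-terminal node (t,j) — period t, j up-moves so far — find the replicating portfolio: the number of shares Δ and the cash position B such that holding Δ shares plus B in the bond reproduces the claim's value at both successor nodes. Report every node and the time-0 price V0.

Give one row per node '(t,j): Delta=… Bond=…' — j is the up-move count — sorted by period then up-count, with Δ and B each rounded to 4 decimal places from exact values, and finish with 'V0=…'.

(0,0): Delta=-0.9599 Bond=72.0004
(1,0): Delta=-1.0000 Bond=74.5565
(1,1): Delta=-0.9084 Bond=71.2824
(2,0): Delta=-1.0000 Bond=76.0477
(2,1): Delta=-1.0000 Bond=76.0477
(2,2): Delta=-0.7909 Bond=66.2515
(3,0): Delta=-1.0000 Bond=77.5686
(3,1): Delta=-1.0000 Bond=77.5686
(3,2): Delta=-1.0000 Bond=77.5686
(3,3): Delta=-0.5223 Bond=48.2585
V0=41.2833

No-arbitrage ⇒ martingale measure with p* = (R−d)/(u−d) = 0.3409.
Terminal payoffs: V(4,0)=60.7873, V(4,1)=51.5156, V(4,2)=37.5547, V(4,3)=16.5331, V(4,4)=0.0000
(3,0): S=21.0721. Δ = (V_up−V_dn)/(S_up−S_dn) = (51.5156−60.7873)/(27.6044−18.3327) = -1.0000. V = [p*·51.5156 + (1−p*)·60.7873]/1.02 = 56.4965. B = V − Δ·S = 77.5686.
(3,1): S=31.7292. Δ = (V_up−V_dn)/(S_up−S_dn) = (37.5547−51.5156)/(41.5653−27.6044) = -1.0000. V = [p*·37.5547 + (1−p*)·51.5156]/1.02 = 45.8394. B = V − Δ·S = 77.5686.
(3,2): S=47.7762. Δ = (V_up−V_dn)/(S_up−S_dn) = (16.5331−37.5547)/(62.5869−41.5653) = -1.0000. V = [p*·16.5331 + (1−p*)·37.5547]/1.02 = 29.7924. B = V − Δ·S = 77.5686.
(3,3): S=71.9389. Δ = (V_up−V_dn)/(S_up−S_dn) = (0.0000−16.5331)/(94.2400−62.5869) = -0.5223. V = [p*·0.0000 + (1−p*)·16.5331]/1.02 = 10.6832. B = V − Δ·S = 48.2585.
(2,0): S=24.2208. Δ = (V_up−V_dn)/(S_up−S_dn) = (45.8394−56.4965)/(31.7292−21.0721) = -1.0000. V = [p*·45.8394 + (1−p*)·56.4965]/1.02 = 51.8269. B = V − Δ·S = 76.0477.
(2,1): S=36.4704. Δ = (V_up−V_dn)/(S_up−S_dn) = (29.7924−45.8394)/(47.7762−31.7292) = -1.0000. V = [p*·29.7924 + (1−p*)·45.8394]/1.02 = 39.5773. B = V − Δ·S = 76.0477.
(2,2): S=54.9152. Δ = (V_up−V_dn)/(S_up−S_dn) = (10.6832−29.7924)/(71.9389−47.7762) = -0.7909. V = [p*·10.6832 + (1−p*)·29.7924]/1.02 = 22.8215. B = V − Δ·S = 66.2515.
(1,0): S=27.8400. Δ = (V_up−V_dn)/(S_up−S_dn) = (39.5773−51.8269)/(36.4704−24.2208) = -1.0000. V = [p*·39.5773 + (1−p*)·51.8269]/1.02 = 46.7165. B = V − Δ·S = 74.5565.
(1,1): S=41.9200. Δ = (V_up−V_dn)/(S_up−S_dn) = (22.8215−39.5773)/(54.9152−36.4704) = -0.9084. V = [p*·22.8215 + (1−p*)·39.5773]/1.02 = 33.2010. B = V − Δ·S = 71.2824.
(0,0): S=32.0000. Δ = (V_up−V_dn)/(S_up−S_dn) = (33.2010−46.7165)/(41.9200−27.8400) = -0.9599. V = [p*·33.2010 + (1−p*)·46.7165]/1.02 = 41.2833. B = V − Δ·S = 72.0004.
Each (Δ,B) replicates both successor values, so the strategy is self-financing and V0 is arbitrage-free.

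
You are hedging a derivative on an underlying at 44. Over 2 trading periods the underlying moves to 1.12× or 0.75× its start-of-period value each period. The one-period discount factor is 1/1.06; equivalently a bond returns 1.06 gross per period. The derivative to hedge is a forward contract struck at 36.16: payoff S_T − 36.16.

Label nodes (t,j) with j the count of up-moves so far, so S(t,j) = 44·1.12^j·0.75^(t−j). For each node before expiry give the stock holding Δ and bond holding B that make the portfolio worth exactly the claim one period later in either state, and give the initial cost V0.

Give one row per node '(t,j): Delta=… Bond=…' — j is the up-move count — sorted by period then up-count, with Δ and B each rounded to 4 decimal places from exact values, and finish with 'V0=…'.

The replicating-portfolio and risk-neutral prices coincide; use p* = (1.06−0.75)/(1.12−0.75) = 0.8378 for the latter.
Terminal payoffs: V(2,0)=-11.4100, V(2,1)=0.8000, V(2,2)=19.0336
(1,0): S=33.0000. Δ = (V_up−V_dn)/(S_up−S_dn) = (0.8000−-11.4100)/(36.9600−24.7500) = 1.0000. V = [p*·0.8000 + (1−p*)·-11.4100]/1.06 = -1.1132. B = V − Δ·S = -34.1132.
(1,1): S=49.2800. Δ = (V_up−V_dn)/(S_up−S_dn) = (19.0336−0.8000)/(55.1936−36.9600) = 1.0000. V = [p*·19.0336 + (1−p*)·0.8000]/1.06 = 15.1668. B = V − Δ·S = -34.1132.
(0,0): S=44.0000. Δ = (V_up−V_dn)/(S_up−S_dn) = (15.1668−-1.1132)/(49.2800−33.0000) = 1.0000. V = [p*·15.1668 + (1−p*)·-1.1132]/1.06 = 11.8177. B = V − Δ·S = -32.1823.
Root portfolio cost Δ·44+B reproduces V0=11.8177.

(0,0): Delta=1.0000 Bond=-32.1823
(1,0): Delta=1.0000 Bond=-34.1132
(1,1): Delta=1.0000 Bond=-34.1132
V0=11.8177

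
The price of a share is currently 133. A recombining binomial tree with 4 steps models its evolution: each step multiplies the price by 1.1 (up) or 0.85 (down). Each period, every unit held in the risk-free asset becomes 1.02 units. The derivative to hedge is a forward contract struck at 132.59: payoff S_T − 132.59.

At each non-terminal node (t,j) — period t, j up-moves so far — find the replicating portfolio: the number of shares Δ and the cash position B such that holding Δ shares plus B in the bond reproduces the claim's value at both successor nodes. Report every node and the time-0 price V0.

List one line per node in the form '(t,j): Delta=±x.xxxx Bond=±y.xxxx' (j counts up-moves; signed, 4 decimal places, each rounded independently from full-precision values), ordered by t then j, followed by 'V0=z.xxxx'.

(0,0): Delta=1.0000 Bond=-122.4927
(1,0): Delta=1.0000 Bond=-124.9425
(1,1): Delta=1.0000 Bond=-124.9425
(2,0): Delta=1.0000 Bond=-127.4414
(2,1): Delta=1.0000 Bond=-127.4414
(2,2): Delta=1.0000 Bond=-127.4414
(3,0): Delta=1.0000 Bond=-129.9902
(3,1): Delta=1.0000 Bond=-129.9902
(3,2): Delta=1.0000 Bond=-129.9902
(3,3): Delta=1.0000 Bond=-129.9902
V0=10.5073

Risk-neutral probability p* = (R−d)/(u−d) = (1.02−0.85)/(1.1−0.85) = 0.6800.
Payoff layer (t=4): V(4,0)=-63.1632, V(4,1)=-42.7435, V(4,2)=-16.3181, V(4,3)=17.8796, V(4,4)=62.1353
(3,0): S=81.6786. Δ = (V_up−V_dn)/(S_up−S_dn) = (-42.7435−-63.1632)/(89.8465−69.4268) = 1.0000. V = [p*·-42.7435 + (1−p*)·-63.1632]/1.02 = -48.3116. B = V − Δ·S = -129.9902.
(3,1): S=105.7017. Δ = (V_up−V_dn)/(S_up−S_dn) = (-16.3181−-42.7435)/(116.2719−89.8465) = 1.0000. V = [p*·-16.3181 + (1−p*)·-42.7435]/1.02 = -24.2884. B = V − Δ·S = -129.9902.
(3,2): S=136.7905. Δ = (V_up−V_dn)/(S_up−S_dn) = (17.8796−-16.3181)/(150.4696−116.2719) = 1.0000. V = [p*·17.8796 + (1−p*)·-16.3181]/1.02 = 6.8003. B = V − Δ·S = -129.9902.
(3,3): S=177.0230. Δ = (V_up−V_dn)/(S_up−S_dn) = (62.1353−17.8796)/(194.7253−150.4696) = 1.0000. V = [p*·62.1353 + (1−p*)·17.8796]/1.02 = 47.0328. B = V − Δ·S = -129.9902.
(2,0): S=96.0925. Δ = (V_up−V_dn)/(S_up−S_dn) = (-24.2884−-48.3116)/(105.7017−81.6786) = 1.0000. V = [p*·-24.2884 + (1−p*)·-48.3116]/1.02 = -31.3489. B = V − Δ·S = -127.4414.
(2,1): S=124.3550. Δ = (V_up−V_dn)/(S_up−S_dn) = (6.8003−-24.2884)/(136.7905−105.7018) = 1.0000. V = [p*·6.8003 + (1−p*)·-24.2884]/1.02 = -3.0864. B = V − Δ·S = -127.4414.
(2,2): S=160.9300. Δ = (V_up−V_dn)/(S_up−S_dn) = (47.0328−6.8003)/(177.0230−136.7905) = 1.0000. V = [p*·47.0328 + (1−p*)·6.8003]/1.02 = 33.4886. B = V − Δ·S = -127.4414.
(1,0): S=113.0500. Δ = (V_up−V_dn)/(S_up−S_dn) = (-3.0864−-31.3489)/(124.3550−96.0925) = 1.0000. V = [p*·-3.0864 + (1−p*)·-31.3489]/1.02 = -11.8925. B = V − Δ·S = -124.9425.
(1,1): S=146.3000. Δ = (V_up−V_dn)/(S_up−S_dn) = (33.4886−-3.0864)/(160.9300−124.3550) = 1.0000. V = [p*·33.4886 + (1−p*)·-3.0864]/1.02 = 21.3575. B = V − Δ·S = -124.9425.
(0,0): S=133.0000. Δ = (V_up−V_dn)/(S_up−S_dn) = (21.3575−-11.8925)/(146.3000−113.0500) = 1.0000. V = [p*·21.3575 + (1−p*)·-11.8925]/1.02 = 10.5073. B = V − Δ·S = -122.4927.
Each (Δ,B) replicates both successor values, so the strategy is self-financing and V0 is arbitrage-free.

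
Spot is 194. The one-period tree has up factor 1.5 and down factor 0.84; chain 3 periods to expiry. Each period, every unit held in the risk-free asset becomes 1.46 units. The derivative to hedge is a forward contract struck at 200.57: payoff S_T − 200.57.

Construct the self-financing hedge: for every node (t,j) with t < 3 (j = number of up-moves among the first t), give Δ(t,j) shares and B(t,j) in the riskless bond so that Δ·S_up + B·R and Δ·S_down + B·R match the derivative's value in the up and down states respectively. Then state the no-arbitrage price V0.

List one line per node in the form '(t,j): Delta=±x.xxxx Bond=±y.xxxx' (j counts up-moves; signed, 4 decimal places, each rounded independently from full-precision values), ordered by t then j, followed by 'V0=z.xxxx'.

Risk-neutral probability p* = (R−d)/(u−d) = (1.46−0.84)/(1.5−0.84) = 0.9394.
Terminal payoffs: V(3,0)=-85.5854, V(3,1)=4.7596, V(3,2)=166.0900, V(3,3)=454.1800
(2,0): S=136.8864. Δ = (V_up−V_dn)/(S_up−S_dn) = (4.7596−-85.5854)/(205.3296−114.9846) = 1.0000. V = [p*·4.7596 + (1−p*)·-85.5854]/1.46 = -0.4903. B = V − Δ·S = -137.3767.
(2,1): S=244.4400. Δ = (V_up−V_dn)/(S_up−S_dn) = (166.0900−4.7596)/(366.6600−205.3296) = 1.0000. V = [p*·166.0900 + (1−p*)·4.7596]/1.46 = 107.0633. B = V − Δ·S = -137.3767.
(2,2): S=436.5000. Δ = (V_up−V_dn)/(S_up−S_dn) = (454.1800−166.0900)/(654.7500−366.6600) = 1.0000. V = [p*·454.1800 + (1−p*)·166.0900]/1.46 = 299.1233. B = V − Δ·S = -137.3767.
(1,0): S=162.9600. Δ = (V_up−V_dn)/(S_up−S_dn) = (107.0633−-0.4903)/(244.4400−136.8864) = 1.0000. V = [p*·107.0633 + (1−p*)·-0.4903]/1.46 = 68.8664. B = V − Δ·S = -94.0936.
(1,1): S=291.0000. Δ = (V_up−V_dn)/(S_up−S_dn) = (299.1233−107.0633)/(436.5000−244.4400) = 1.0000. V = [p*·299.1233 + (1−p*)·107.0633]/1.46 = 196.9064. B = V − Δ·S = -94.0936.
(0,0): S=194.0000. Δ = (V_up−V_dn)/(S_up−S_dn) = (196.9064−68.8664)/(291.0000−162.9600) = 1.0000. V = [p*·196.9064 + (1−p*)·68.8664]/1.46 = 129.5523. B = V − Δ·S = -64.4477.
Root portfolio cost Δ·194+B reproduces V0=129.5523.

(0,0): Delta=1.0000 Bond=-64.4477
(1,0): Delta=1.0000 Bond=-94.0936
(1,1): Delta=1.0000 Bond=-94.0936
(2,0): Delta=1.0000 Bond=-137.3767
(2,1): Delta=1.0000 Bond=-137.3767
(2,2): Delta=1.0000 Bond=-137.3767
V0=129.5523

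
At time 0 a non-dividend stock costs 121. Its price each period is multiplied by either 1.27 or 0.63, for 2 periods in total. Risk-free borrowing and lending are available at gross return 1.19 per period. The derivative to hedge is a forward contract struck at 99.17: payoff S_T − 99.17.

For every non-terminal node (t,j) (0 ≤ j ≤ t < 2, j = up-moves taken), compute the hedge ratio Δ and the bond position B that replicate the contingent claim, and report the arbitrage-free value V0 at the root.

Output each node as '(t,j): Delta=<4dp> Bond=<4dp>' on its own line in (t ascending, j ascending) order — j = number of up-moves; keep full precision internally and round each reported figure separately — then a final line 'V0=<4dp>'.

No-arbitrage ⇒ martingale measure with p* = (R−d)/(u−d) = 0.8750.
Terminal values V(2,·): V(2,0)=-51.1451, V(2,1)=-2.3579, V(2,2)=95.9909
(1,0): S=76.2300. Δ = (V_up−V_dn)/(S_up−S_dn) = (-2.3579−-51.1451)/(96.8121−48.0249) = 1.0000. V = [p*·-2.3579 + (1−p*)·-51.1451]/1.19 = -7.1061. B = V − Δ·S = -83.3361.
(1,1): S=153.6700. Δ = (V_up−V_dn)/(S_up−S_dn) = (95.9909−-2.3579)/(195.1609−96.8121) = 1.0000. V = [p*·95.9909 + (1−p*)·-2.3579]/1.19 = 70.3339. B = V − Δ·S = -83.3361.
(0,0): S=121.0000. Δ = (V_up−V_dn)/(S_up−S_dn) = (70.3339−-7.1061)/(153.6700−76.2300) = 1.0000. V = [p*·70.3339 + (1−p*)·-7.1061]/1.19 = 50.9696. B = V − Δ·S = -70.0304.
Check: Δ(0,0)·S0 + B(0,0) = 50.9696 = V0.

(0,0): Delta=1.0000 Bond=-70.0304
(1,0): Delta=1.0000 Bond=-83.3361
(1,1): Delta=1.0000 Bond=-83.3361
V0=50.9696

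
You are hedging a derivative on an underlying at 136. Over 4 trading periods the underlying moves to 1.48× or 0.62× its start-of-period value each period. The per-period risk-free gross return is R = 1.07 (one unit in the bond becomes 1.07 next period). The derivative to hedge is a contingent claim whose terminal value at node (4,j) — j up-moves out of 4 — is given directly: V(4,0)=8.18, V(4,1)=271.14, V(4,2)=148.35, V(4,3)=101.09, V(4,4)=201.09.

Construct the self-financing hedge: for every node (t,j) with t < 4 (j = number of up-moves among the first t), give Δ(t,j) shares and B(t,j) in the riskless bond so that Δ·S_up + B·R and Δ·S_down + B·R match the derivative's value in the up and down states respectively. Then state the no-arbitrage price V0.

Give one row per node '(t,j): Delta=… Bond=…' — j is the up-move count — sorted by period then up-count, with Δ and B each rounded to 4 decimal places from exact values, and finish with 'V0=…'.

Risk-neutral probability p* = (R−d)/(u−d) = (1.07−0.62)/(1.48−0.62) = 0.5233.
At expiry t=4: V(4,0)=8.1800, V(4,1)=271.1400, V(4,2)=148.3500, V(4,3)=101.0900, V(4,4)=201.0900
(3,0): S=32.4126. Δ = (V_up−V_dn)/(S_up−S_dn) = (271.1400−8.1800)/(47.9707−20.0958) = 9.4336. V = [p*·271.1400 + (1−p*)·8.1800]/1.07 = 136.2386. B = V − Δ·S = -169.5288.
(3,1): S=77.3720. Δ = (V_up−V_dn)/(S_up−S_dn) = (148.3500−271.1400)/(114.5106−47.9707) = -1.8454. V = [p*·148.3500 + (1−p*)·271.1400]/1.07 = 193.3546. B = V − Δ·S = 336.1337.
(3,2): S=184.6945. Δ = (V_up−V_dn)/(S_up−S_dn) = (101.0900−148.3500)/(273.3479−114.5106) = -0.2975. V = [p*·101.0900 + (1−p*)·148.3500]/1.07 = 115.5336. B = V − Δ·S = 170.4871.
(3,3): S=440.8837. Δ = (V_up−V_dn)/(S_up−S_dn) = (201.0900−101.0900)/(652.5079−273.3479) = 0.2637. V = [p*·201.0900 + (1−p*)·101.0900]/1.07 = 143.3790. B = V − Δ·S = 27.1000.
(2,0): S=52.2784. Δ = (V_up−V_dn)/(S_up−S_dn) = (193.3546−136.2386)/(77.3720−32.4126) = 1.2704. V = [p*·193.3546 + (1−p*)·136.2386]/1.07 = 155.2569. B = V − Δ·S = 88.8430.
(2,1): S=124.7936. Δ = (V_up−V_dn)/(S_up−S_dn) = (115.5336−193.3546)/(184.6945−77.3720) = -0.7251. V = [p*·115.5336 + (1−p*)·193.3546]/1.07 = 142.6489. B = V − Δ·S = 233.1384.
(2,2): S=297.8944. Δ = (V_up−V_dn)/(S_up−S_dn) = (143.3790−115.5336)/(440.8837−184.6945) = 0.1087. V = [p*·143.3790 + (1−p*)·115.5336]/1.07 = 121.5924. B = V − Δ·S = 89.2140.
(1,0): S=84.3200. Δ = (V_up−V_dn)/(S_up−S_dn) = (142.6489−155.2569)/(124.7936−52.2784) = -0.1739. V = [p*·142.6489 + (1−p*)·155.2569]/1.07 = 138.9343. B = V − Δ·S = 153.5948.
(1,1): S=201.2800. Δ = (V_up−V_dn)/(S_up−S_dn) = (121.5924−142.6489)/(297.8944−124.7936) = -0.1216. V = [p*·121.5924 + (1−p*)·142.6489]/1.07 = 123.0196. B = V − Δ·S = 147.5038.
(0,0): S=136.0000. Δ = (V_up−V_dn)/(S_up−S_dn) = (123.0196−138.9343)/(201.2800−84.3200) = -0.1361. V = [p*·123.0196 + (1−p*)·138.9343]/1.07 = 122.0625. B = V − Δ·S = 140.5679.
Self-financing check: at every node Δ·S+B equals the discounted successor values.

(0,0): Delta=-0.1361 Bond=140.5679
(1,0): Delta=-0.1739 Bond=153.5948
(1,1): Delta=-0.1216 Bond=147.5038
(2,0): Delta=1.2704 Bond=88.8430
(2,1): Delta=-0.7251 Bond=233.1384
(2,2): Delta=0.1087 Bond=89.2140
(3,0): Delta=9.4336 Bond=-169.5288
(3,1): Delta=-1.8454 Bond=336.1337
(3,2): Delta=-0.2975 Bond=170.4871
(3,3): Delta=0.2637 Bond=27.1000
V0=122.0625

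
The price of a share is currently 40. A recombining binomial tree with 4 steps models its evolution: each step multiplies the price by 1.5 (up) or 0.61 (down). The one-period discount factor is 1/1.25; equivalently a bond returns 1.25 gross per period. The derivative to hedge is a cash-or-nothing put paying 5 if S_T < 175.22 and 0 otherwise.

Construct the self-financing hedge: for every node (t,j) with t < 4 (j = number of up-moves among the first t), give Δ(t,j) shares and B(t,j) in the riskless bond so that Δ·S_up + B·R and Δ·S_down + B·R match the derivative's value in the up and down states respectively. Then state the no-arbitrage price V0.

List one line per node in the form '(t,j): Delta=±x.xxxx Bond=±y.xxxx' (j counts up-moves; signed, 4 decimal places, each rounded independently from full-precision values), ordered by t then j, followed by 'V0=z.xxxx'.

The replicating-portfolio and risk-neutral prices coincide; use p* = (1.25−0.61)/(1.5−0.61) = 0.7191 for the latter.
Terminal values V(4,·): V(4,0)=5.0000, V(4,1)=5.0000, V(4,2)=5.0000, V(4,3)=5.0000, V(4,4)=0.0000
(3,0): S=9.0792. Δ = (V_up−V_dn)/(S_up−S_dn) = (5.0000−5.0000)/(13.6189−5.5383) = 0.0000. V = [p*·5.0000 + (1−p*)·5.0000]/1.25 = 4.0000. B = V − Δ·S = 4.0000.
(3,1): S=22.3260. Δ = (V_up−V_dn)/(S_up−S_dn) = (5.0000−5.0000)/(33.4890−13.6189) = 0.0000. V = [p*·5.0000 + (1−p*)·5.0000]/1.25 = 4.0000. B = V − Δ·S = 4.0000.
(3,2): S=54.9000. Δ = (V_up−V_dn)/(S_up−S_dn) = (5.0000−5.0000)/(82.3500−33.4890) = 0.0000. V = [p*·5.0000 + (1−p*)·5.0000]/1.25 = 4.0000. B = V − Δ·S = 4.0000.
(3,3): S=135.0000. Δ = (V_up−V_dn)/(S_up−S_dn) = (0.0000−5.0000)/(202.5000−82.3500) = -0.0416. V = [p*·0.0000 + (1−p*)·5.0000]/1.25 = 1.1236. B = V − Δ·S = 6.7416.
(2,0): S=14.8840. Δ = (V_up−V_dn)/(S_up−S_dn) = (4.0000−4.0000)/(22.3260−9.0792) = 0.0000. V = [p*·4.0000 + (1−p*)·4.0000]/1.25 = 3.2000. B = V − Δ·S = 3.2000.
(2,1): S=36.6000. Δ = (V_up−V_dn)/(S_up−S_dn) = (4.0000−4.0000)/(54.9000−22.3260) = 0.0000. V = [p*·4.0000 + (1−p*)·4.0000]/1.25 = 3.2000. B = V − Δ·S = 3.2000.
(2,2): S=90.0000. Δ = (V_up−V_dn)/(S_up−S_dn) = (1.1236−4.0000)/(135.0000−54.9000) = -0.0359. V = [p*·1.1236 + (1−p*)·4.0000]/1.25 = 1.5453. B = V − Δ·S = 4.7772.
(1,0): S=24.4000. Δ = (V_up−V_dn)/(S_up−S_dn) = (3.2000−3.2000)/(36.6000−14.8840) = 0.0000. V = [p*·3.2000 + (1−p*)·3.2000]/1.25 = 2.5600. B = V − Δ·S = 2.5600.
(1,1): S=60.0000. Δ = (V_up−V_dn)/(S_up−S_dn) = (1.5453−3.2000)/(90.0000−36.6000) = -0.0310. V = [p*·1.5453 + (1−p*)·3.2000]/1.25 = 1.6081. B = V − Δ·S = 3.4673.
(0,0): S=40.0000. Δ = (V_up−V_dn)/(S_up−S_dn) = (1.6081−2.5600)/(60.0000−24.4000) = -0.0267. V = [p*·1.6081 + (1−p*)·2.5600]/1.25 = 1.5004. B = V − Δ·S = 2.5700.
Check: Δ(0,0)·S0 + B(0,0) = 1.5004 = V0.

(0,0): Delta=-0.0267 Bond=2.5700
(1,0): Delta=0.0000 Bond=2.5600
(1,1): Delta=-0.0310 Bond=3.4673
(2,0): Delta=0.0000 Bond=3.2000
(2,1): Delta=0.0000 Bond=3.2000
(2,2): Delta=-0.0359 Bond=4.7772
(3,0): Delta=0.0000 Bond=4.0000
(3,1): Delta=0.0000 Bond=4.0000
(3,2): Delta=0.0000 Bond=4.0000
(3,3): Delta=-0.0416 Bond=6.7416
V0=1.5004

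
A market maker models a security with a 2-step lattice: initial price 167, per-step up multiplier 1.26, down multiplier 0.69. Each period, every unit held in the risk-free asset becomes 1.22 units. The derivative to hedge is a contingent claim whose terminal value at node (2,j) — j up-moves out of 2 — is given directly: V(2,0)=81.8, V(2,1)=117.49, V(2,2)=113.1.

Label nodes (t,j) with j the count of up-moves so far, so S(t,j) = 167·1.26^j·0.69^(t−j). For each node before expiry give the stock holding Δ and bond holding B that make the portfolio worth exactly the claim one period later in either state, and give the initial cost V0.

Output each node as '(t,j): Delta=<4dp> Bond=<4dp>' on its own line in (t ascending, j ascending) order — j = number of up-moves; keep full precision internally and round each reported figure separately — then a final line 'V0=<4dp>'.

No-arbitrage ⇒ martingale measure with p* = (R−d)/(u−d) = 0.9298.
At expiry t=2: V(2,0)=81.8000, V(2,1)=117.4900, V(2,2)=113.1000
  t=1,j=0: stock 115.2300 → up 145.1898 (V=117.4900), down 79.5087 (V=81.8000). Price 94.2504; hedge Δ=0.5434, bond B=31.6363.
  t=1,j=1: stock 210.4200 → up 265.1292 (V=113.1000), down 145.1898 (V=117.4900). Price 92.9574; hedge Δ=-0.0366, bond B=100.6592.
  t=0,j=0: stock 167.0000 → up 210.4200 (V=92.9574), down 115.2300 (V=94.2504). Price 76.2690; hedge Δ=-0.0136, bond B=78.5373.
Self-financing check: at every node Δ·S+B equals the discounted successor values.

(0,0): Delta=-0.0136 Bond=78.5373
(1,0): Delta=0.5434 Bond=31.6363
(1,1): Delta=-0.0366 Bond=100.6592
V0=76.2690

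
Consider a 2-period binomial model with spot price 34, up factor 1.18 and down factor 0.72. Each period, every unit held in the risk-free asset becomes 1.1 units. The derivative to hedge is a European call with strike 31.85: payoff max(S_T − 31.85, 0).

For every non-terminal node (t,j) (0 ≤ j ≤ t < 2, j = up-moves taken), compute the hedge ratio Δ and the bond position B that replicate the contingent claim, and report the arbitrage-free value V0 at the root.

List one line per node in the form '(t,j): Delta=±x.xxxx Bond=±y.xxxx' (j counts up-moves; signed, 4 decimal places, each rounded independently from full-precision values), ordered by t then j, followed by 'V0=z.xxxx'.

Since d<R<u, set p* = (R−d)/(u−d) = 0.8261; price each node as the discounted p*-expectation of its children.
Terminal payoffs: V(2,0)=0.0000, V(2,1)=0.0000, V(2,2)=15.4916
  t=1,j=0: stock 24.4800 → up 28.8864 (V=0.0000), down 17.6256 (V=0.0000). Price 0.0000; hedge Δ=0.0000, bond B=0.0000.
  t=1,j=1: stock 40.1200 → up 47.3416 (V=15.4916), down 28.8864 (V=0.0000). Price 11.6340; hedge Δ=0.8394, bond B=-22.0434.
  t=0,j=0: stock 34.0000 → up 40.1200 (V=11.6340), down 24.4800 (V=0.0000). Price 8.7370; hedge Δ=0.7439, bond B=-16.5543.
Check: Δ(0,0)·S0 + B(0,0) = 8.7370 = V0.

(0,0): Delta=0.7439 Bond=-16.5543
(1,0): Delta=0.0000 Bond=0.0000
(1,1): Delta=0.8394 Bond=-22.0434
V0=8.7370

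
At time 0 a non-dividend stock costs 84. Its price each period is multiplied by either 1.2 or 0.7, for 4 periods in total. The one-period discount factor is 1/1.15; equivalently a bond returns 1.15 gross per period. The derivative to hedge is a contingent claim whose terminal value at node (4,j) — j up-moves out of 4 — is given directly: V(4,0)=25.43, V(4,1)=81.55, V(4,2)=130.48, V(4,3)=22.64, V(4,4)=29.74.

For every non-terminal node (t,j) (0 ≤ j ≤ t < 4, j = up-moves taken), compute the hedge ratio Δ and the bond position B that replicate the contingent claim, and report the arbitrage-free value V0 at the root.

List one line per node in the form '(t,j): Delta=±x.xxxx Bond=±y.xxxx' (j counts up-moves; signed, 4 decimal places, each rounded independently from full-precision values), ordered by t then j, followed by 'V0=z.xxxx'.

Risk-neutral probability p* = (R−d)/(u−d) = (1.15−0.7)/(1.2−0.7) = 0.9000.
Terminal payoffs: V(4,0)=25.4300, V(4,1)=81.5500, V(4,2)=130.4800, V(4,3)=22.6400, V(4,4)=29.7400
  t=3,j=0: stock 28.8120 → up 34.5744 (V=81.5500), down 20.1684 (V=25.4300). Price 66.0330; hedge Δ=3.8956, bond B=-46.2070.
  t=3,j=1: stock 49.3920 → up 59.2704 (V=130.4800), down 34.5744 (V=81.5500). Price 109.2061; hedge Δ=1.9813, bond B=11.3461.
  t=3,j=2: stock 84.6720 → up 101.6064 (V=22.6400), down 59.2704 (V=130.4800). Price 29.0643; hedge Δ=-2.5472, bond B=244.7443.
  t=3,j=3: stock 145.1520 → up 174.1824 (V=29.7400), down 101.6064 (V=22.6400). Price 25.2435; hedge Δ=0.0978, bond B=11.0435.
  t=2,j=0: stock 41.1600 → up 49.3920 (V=109.2061), down 28.8120 (V=66.0330). Price 91.2076; hedge Δ=2.0978, bond B=4.8616.
  t=2,j=1: stock 70.5600 → up 84.6720 (V=29.0643), down 49.3920 (V=109.2061). Price 32.2422; hedge Δ=-2.2716, bond B=192.5257.
  t=2,j=2: stock 120.9600 → up 145.1520 (V=25.2435), down 84.6720 (V=29.0643). Price 22.2831; hedge Δ=-0.0632, bond B=29.9248.
  t=1,j=0: stock 58.8000 → up 70.5600 (V=32.2422), down 41.1600 (V=91.2076). Price 33.1641; hedge Δ=-2.0056, bond B=151.0950.
  t=1,j=1: stock 100.8000 → up 120.9600 (V=22.2831), down 70.5600 (V=32.2422). Price 20.2426; hedge Δ=-0.1976, bond B=40.1608.
  t=0,j=0: stock 84.0000 → up 100.8000 (V=20.2426), down 58.8000 (V=33.1641). Price 18.7259; hedge Δ=-0.3077, bond B=44.5689.
Check: Δ(0,0)·S0 + B(0,0) = 18.7259 = V0.

(0,0): Delta=-0.3077 Bond=44.5689
(1,0): Delta=-2.0056 Bond=151.0950
(1,1): Delta=-0.1976 Bond=40.1608
(2,0): Delta=2.0978 Bond=4.8616
(2,1): Delta=-2.2716 Bond=192.5257
(2,2): Delta=-0.0632 Bond=29.9248
(3,0): Delta=3.8956 Bond=-46.2070
(3,1): Delta=1.9813 Bond=11.3461
(3,2): Delta=-2.5472 Bond=244.7443
(3,3): Delta=0.0978 Bond=11.0435
V0=18.7259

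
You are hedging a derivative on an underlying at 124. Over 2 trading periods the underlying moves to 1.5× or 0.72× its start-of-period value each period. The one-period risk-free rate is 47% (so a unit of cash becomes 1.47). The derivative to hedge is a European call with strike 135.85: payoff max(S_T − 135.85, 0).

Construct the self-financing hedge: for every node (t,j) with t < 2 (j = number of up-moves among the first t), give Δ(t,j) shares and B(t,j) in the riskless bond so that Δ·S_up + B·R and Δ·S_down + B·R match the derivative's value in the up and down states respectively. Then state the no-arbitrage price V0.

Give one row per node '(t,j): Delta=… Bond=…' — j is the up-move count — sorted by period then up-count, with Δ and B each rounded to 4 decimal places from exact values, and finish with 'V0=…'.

(0,0): Delta=0.9681 Bond=-58.7978
(1,0): Delta=0.0000 Bond=0.0000
(1,1): Delta=0.9867 Bond=-89.8901
V0=61.2477

Under the risk-neutral measure, an up-move has probability p* = (R−d)/(u−d) = 0.9615 and values discount at R = 1.47.
Terminal values V(2,·): V(2,0)=0.0000, V(2,1)=0.0000, V(2,2)=143.1500
Node (1,0) S=89.2800: V=(p*·0.0000+(1−p*)·0.0000)/1.47=0.0000; Δ=(0.0000−0.0000)/(133.9200−64.2816)=0.0000; B=V−Δ·S=0.0000
Node (1,1) S=186.0000: V=(p*·143.1500+(1−p*)·0.0000)/1.47=93.6355; Δ=(143.1500−0.0000)/(279.0000−133.9200)=0.9867; B=V−Δ·S=-89.8901
Node (0,0) S=124.0000: V=(p*·93.6355+(1−p*)·0.0000)/1.47=61.2477; Δ=(93.6355−0.0000)/(186.0000−89.2800)=0.9681; B=V−Δ·S=-58.7978
Self-financing check: at every node Δ·S+B equals the discounted successor values.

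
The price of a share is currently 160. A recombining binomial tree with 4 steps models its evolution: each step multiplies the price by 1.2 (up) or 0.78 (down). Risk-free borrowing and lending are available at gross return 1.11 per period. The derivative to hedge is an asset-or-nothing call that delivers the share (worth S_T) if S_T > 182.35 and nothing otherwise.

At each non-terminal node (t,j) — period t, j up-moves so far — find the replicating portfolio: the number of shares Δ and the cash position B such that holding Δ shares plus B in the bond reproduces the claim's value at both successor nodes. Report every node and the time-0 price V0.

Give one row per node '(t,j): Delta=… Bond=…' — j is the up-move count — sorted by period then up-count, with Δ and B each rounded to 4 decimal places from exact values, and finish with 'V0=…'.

The replicating-portfolio and risk-neutral prices coincide; use p* = (1.11−0.78)/(1.2−0.78) = 0.7857 for the latter.
At expiry t=4: V(4,0)=0.0000, V(4,1)=0.0000, V(4,2)=0.0000, V(4,3)=215.6544, V(4,4)=331.7760
(3,0): S=75.9283. Δ = (V_up−V_dn)/(S_up−S_dn) = (0.0000−0.0000)/(91.1140−59.2241) = 0.0000. V = [p*·0.0000 + (1−p*)·0.0000]/1.11 = 0.0000. B = V − Δ·S = 0.0000.
(3,1): S=116.8128. Δ = (V_up−V_dn)/(S_up−S_dn) = (0.0000−0.0000)/(140.1754−91.1140) = 0.0000. V = [p*·0.0000 + (1−p*)·0.0000]/1.11 = 0.0000. B = V − Δ·S = 0.0000.
(3,2): S=179.7120. Δ = (V_up−V_dn)/(S_up−S_dn) = (215.6544−0.0000)/(215.6544−140.1754) = 2.8571. V = [p*·215.6544 + (1−p*)·0.0000]/1.11 = 152.6511. B = V − Δ·S = -360.8117.
(3,3): S=276.4800. Δ = (V_up−V_dn)/(S_up−S_dn) = (331.7760−215.6544)/(331.7760−215.6544) = 1.0000. V = [p*·331.7760 + (1−p*)·215.6544]/1.11 = 276.4800. B = V − Δ·S = 0.0000.
(2,0): S=97.3440. Δ = (V_up−V_dn)/(S_up−S_dn) = (0.0000−0.0000)/(116.8128−75.9283) = 0.0000. V = [p*·0.0000 + (1−p*)·0.0000]/1.11 = 0.0000. B = V − Δ·S = 0.0000.
(2,1): S=149.7600. Δ = (V_up−V_dn)/(S_up−S_dn) = (152.6511−0.0000)/(179.7120−116.8128) = 2.4269. V = [p*·152.6511 + (1−p*)·0.0000]/1.11 = 108.0542. B = V − Δ·S = -255.4008.
(2,2): S=230.4000. Δ = (V_up−V_dn)/(S_up−S_dn) = (276.4800−152.6511)/(276.4800−179.7120) = 1.2796. V = [p*·276.4800 + (1−p*)·152.6511]/1.11 = 225.1759. B = V − Δ·S = -69.6548.
(1,0): S=124.8000. Δ = (V_up−V_dn)/(S_up−S_dn) = (108.0542−0.0000)/(149.7600−97.3440) = 2.0615. V = [p*·108.0542 + (1−p*)·0.0000]/1.11 = 76.4862. B = V − Δ·S = -180.7857.
(1,1): S=192.0000. Δ = (V_up−V_dn)/(S_up−S_dn) = (225.1759−108.0542)/(230.4000−149.7600) = 1.4524. V = [p*·225.1759 + (1−p*)·108.0542]/1.11 = 180.2508. B = V − Δ·S = -98.6104.
(0,0): S=160.0000. Δ = (V_up−V_dn)/(S_up−S_dn) = (180.2508−76.4862)/(192.0000−124.8000) = 1.5441. V = [p*·180.2508 + (1−p*)·76.4862]/1.11 = 142.3563. B = V − Δ·S = -104.7021.
Check: Δ(0,0)·S0 + B(0,0) = 142.3563 = V0.

(0,0): Delta=1.5441 Bond=-104.7021
(1,0): Delta=2.0615 Bond=-180.7857
(1,1): Delta=1.4524 Bond=-98.6104
(2,0): Delta=0.0000 Bond=0.0000
(2,1): Delta=2.4269 Bond=-255.4008
(2,2): Delta=1.2796 Bond=-69.6548
(3,0): Delta=0.0000 Bond=0.0000
(3,1): Delta=0.0000 Bond=0.0000
(3,2): Delta=2.8571 Bond=-360.8117
(3,3): Delta=1.0000 Bond=0.0000
V0=142.3563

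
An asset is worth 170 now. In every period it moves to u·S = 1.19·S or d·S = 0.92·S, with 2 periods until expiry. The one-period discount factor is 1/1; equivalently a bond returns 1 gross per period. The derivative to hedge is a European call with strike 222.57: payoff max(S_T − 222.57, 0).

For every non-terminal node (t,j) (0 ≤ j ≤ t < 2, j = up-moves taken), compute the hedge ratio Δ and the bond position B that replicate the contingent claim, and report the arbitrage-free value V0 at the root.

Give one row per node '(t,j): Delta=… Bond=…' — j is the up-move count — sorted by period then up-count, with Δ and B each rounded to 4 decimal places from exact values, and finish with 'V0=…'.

(0,0): Delta=0.1173 Bond=-18.3414
(1,0): Delta=0.0000 Bond=0.0000
(1,1): Delta=0.3326 Bond=-61.9024
V0=1.5949

Risk-neutral probability p* = (R−d)/(u−d) = (1−0.92)/(1.19−0.92) = 0.2963.
Terminal values V(2,·): V(2,0)=0.0000, V(2,1)=0.0000, V(2,2)=18.1670
  t=1,j=0: stock 156.4000 → up 186.1160 (V=0.0000), down 143.8880 (V=0.0000). Price 0.0000; hedge Δ=0.0000, bond B=0.0000.
  t=1,j=1: stock 202.3000 → up 240.7370 (V=18.1670), down 186.1160 (V=0.0000). Price 5.3828; hedge Δ=0.3326, bond B=-61.9024.
  t=0,j=0: stock 170.0000 → up 202.3000 (V=5.3828), down 156.4000 (V=0.0000). Price 1.5949; hedge Δ=0.1173, bond B=-18.3414.
Self-financing check: at every node Δ·S+B equals the discounted successor values.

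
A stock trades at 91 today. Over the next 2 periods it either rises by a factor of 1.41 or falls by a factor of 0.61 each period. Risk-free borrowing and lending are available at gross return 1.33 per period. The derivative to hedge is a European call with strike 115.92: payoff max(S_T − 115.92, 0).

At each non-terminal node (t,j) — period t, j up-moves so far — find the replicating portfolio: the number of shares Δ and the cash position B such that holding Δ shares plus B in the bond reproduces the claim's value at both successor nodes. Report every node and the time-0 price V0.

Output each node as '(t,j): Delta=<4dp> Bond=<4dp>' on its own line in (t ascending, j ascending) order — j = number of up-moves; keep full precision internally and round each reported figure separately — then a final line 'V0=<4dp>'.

Risk-neutral probability p* = (R−d)/(u−d) = (1.33−0.61)/(1.41−0.61) = 0.9000.
Terminal values V(2,·): V(2,0)=0.0000, V(2,1)=0.0000, V(2,2)=64.9971
Node (1,0) S=55.5100: V=(p*·0.0000+(1−p*)·0.0000)/1.33=0.0000; Δ=(0.0000−0.0000)/(78.2691−33.8611)=0.0000; B=V−Δ·S=0.0000
Node (1,1) S=128.3100: V=(p*·64.9971+(1−p*)·0.0000)/1.33=43.9830; Δ=(64.9971−0.0000)/(180.9171−78.2691)=0.6332; B=V−Δ·S=-37.2634
Node (0,0) S=91.0000: V=(p*·43.9830+(1−p*)·0.0000)/1.33=29.7629; Δ=(43.9830−0.0000)/(128.3100−55.5100)=0.6042; B=V−Δ·S=-25.2158
Root portfolio cost Δ·91+B reproduces V0=29.7629.

(0,0): Delta=0.6042 Bond=-25.2158
(1,0): Delta=0.0000 Bond=0.0000
(1,1): Delta=0.6332 Bond=-37.2634
V0=29.7629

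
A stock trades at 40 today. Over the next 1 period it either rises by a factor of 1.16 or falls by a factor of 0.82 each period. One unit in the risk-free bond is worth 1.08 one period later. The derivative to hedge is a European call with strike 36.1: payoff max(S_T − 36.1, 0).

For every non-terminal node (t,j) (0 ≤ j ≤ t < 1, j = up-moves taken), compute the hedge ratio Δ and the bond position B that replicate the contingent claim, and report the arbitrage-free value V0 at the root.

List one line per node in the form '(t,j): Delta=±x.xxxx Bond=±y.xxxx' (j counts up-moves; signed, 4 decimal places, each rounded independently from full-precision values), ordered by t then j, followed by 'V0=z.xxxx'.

The replicating-portfolio and risk-neutral prices coincide; use p* = (1.08−0.82)/(1.16−0.82) = 0.7647 for the latter.
Payoff layer (t=1): V(1,0)=0.0000, V(1,1)=10.3000
Node (0,0) S=40.0000: V=(p*·10.3000+(1−p*)·0.0000)/1.08=7.2930; Δ=(10.3000−0.0000)/(46.4000−32.8000)=0.7574; B=V−Δ·S=-23.0011
The time-0 hedge costs 7.2930, which is the no-arbitrage price.

(0,0): Delta=0.7574 Bond=-23.0011
V0=7.2930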